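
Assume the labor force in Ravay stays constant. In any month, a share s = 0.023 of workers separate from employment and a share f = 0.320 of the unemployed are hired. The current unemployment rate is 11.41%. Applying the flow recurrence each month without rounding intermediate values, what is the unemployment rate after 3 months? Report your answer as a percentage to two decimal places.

Unemployment rate after three months ≈ 8.04%.

With a fixed labor force, u_{t+1} = u_t + s·(1−u_t) − f·u_t = u_t·(1−s−f) + s.
Here 1−s−f = 0.657 and s = 0.023.
u_1 = 0.114100 × 0.657 + 0.023 = 0.097964.
u_2 = 0.097964 × 0.657 + 0.023 = 0.087362.
u_3 = 0.087362 × 0.657 + 0.023 = 0.080397.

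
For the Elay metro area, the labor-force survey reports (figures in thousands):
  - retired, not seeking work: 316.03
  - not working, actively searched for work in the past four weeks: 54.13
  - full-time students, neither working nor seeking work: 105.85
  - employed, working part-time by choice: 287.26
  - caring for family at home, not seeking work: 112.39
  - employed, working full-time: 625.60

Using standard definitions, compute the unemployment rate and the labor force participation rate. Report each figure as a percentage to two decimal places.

Unemployment rate ≈ 5.60%; labor force participation rate ≈ 64.41%.

Employed = 287.26 + 625.60 = 912.86 thousand.
Unemployed = 54.13 thousand.
Labor force = 912.86 + 54.13 = 966.99 thousand.
Not in labor force = 316.03 + 105.85 + 112.39 = 534.27 thousand (those not working and not actively searching are outside the labor force).
Civilian working-age population = 966.99 + 534.27 = 1,501.26 thousand.
Unemployment rate = 54.13 / 966.99 = 5.60%.
Labor force participation rate = 966.99 / 1,501.26 = 64.41%.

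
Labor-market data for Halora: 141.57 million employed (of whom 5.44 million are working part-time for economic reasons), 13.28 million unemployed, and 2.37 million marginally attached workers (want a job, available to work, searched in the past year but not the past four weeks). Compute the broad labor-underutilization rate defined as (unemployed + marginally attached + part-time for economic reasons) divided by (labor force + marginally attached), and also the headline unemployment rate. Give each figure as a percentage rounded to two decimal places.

Labor force = 141.57 + 13.28 = 154.85 million.
Numerator = 13.28 + 2.37 + 5.44 = 21.09 million.
Denominator = 154.85 + 2.37 = 157.22 million.
Broad rate = 21.09 / 157.22 = 13.41%.
Headline unemployment rate = 13.28 / 154.85 = 8.58%.

Broad underutilization rate ≈ 13.41%; headline unemployment rate ≈ 8.58%.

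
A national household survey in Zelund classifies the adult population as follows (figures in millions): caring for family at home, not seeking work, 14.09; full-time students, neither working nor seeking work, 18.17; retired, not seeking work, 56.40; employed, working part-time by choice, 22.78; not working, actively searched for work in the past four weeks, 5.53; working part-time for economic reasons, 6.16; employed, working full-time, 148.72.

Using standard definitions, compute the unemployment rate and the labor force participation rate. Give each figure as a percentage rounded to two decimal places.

Unemployment rate ≈ 3.02%; labor force participation rate ≈ 67.39%.

Employed = 22.78 + 6.16 + 148.72 = 177.66 million (anyone who worked, including part-time for economic reasons, counts as employed).
Unemployed = 5.53 million.
Labor force = 177.66 + 5.53 = 183.19 million.
Not in labor force = 14.09 + 18.17 + 56.40 = 88.66 million (those not working and not actively searching are outside the labor force).
Civilian working-age population = 183.19 + 88.66 = 271.85 million.
Unemployment rate = 5.53 / 183.19 = 3.02%.
Labor force participation rate = 183.19 / 271.85 = 67.39%.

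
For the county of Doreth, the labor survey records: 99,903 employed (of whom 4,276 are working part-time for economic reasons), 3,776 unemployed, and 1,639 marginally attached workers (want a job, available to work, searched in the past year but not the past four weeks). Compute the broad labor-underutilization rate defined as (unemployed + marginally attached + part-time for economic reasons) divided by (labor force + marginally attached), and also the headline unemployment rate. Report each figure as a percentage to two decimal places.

Labor force = 99,903 + 3,776 = 103,679.
Numerator = 3,776 + 1,639 + 4,276 = 9,691.
Denominator = 103,679 + 1,639 = 105,318.
Broad rate = 9,691 / 105,318 = 9.20%.
Headline unemployment rate = 3,776 / 103,679 = 3.64%.

Broad underutilization rate ≈ 9.20%; headline unemployment rate ≈ 3.64%.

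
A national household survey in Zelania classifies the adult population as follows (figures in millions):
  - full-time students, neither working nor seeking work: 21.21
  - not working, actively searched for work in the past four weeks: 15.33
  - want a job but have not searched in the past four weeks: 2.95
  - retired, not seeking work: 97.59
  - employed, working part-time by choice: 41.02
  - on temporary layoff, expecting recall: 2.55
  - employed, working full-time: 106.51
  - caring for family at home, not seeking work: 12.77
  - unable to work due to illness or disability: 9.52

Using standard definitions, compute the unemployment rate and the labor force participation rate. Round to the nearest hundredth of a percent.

Employed = 41.02 + 106.51 = 147.53 million.
Unemployed = 15.33 + 2.55 = 17.88 million (jobless and actively searching, or on temporary layoff).
Labor force = 147.53 + 17.88 = 165.41 million.
Not in labor force = 21.21 + 2.95 + 97.59 + 12.77 + 9.52 = 144.04 million (those not working and not actively searching are outside the labor force — including those who want a job but have given up searching).
Civilian working-age population = 165.41 + 144.04 = 309.45 million.
Unemployment rate = 17.88 / 165.41 = 10.81%.
Labor force participation rate = 165.41 / 309.45 = 53.45%.

Unemployment rate ≈ 10.81%; labor force participation rate ≈ 53.45%.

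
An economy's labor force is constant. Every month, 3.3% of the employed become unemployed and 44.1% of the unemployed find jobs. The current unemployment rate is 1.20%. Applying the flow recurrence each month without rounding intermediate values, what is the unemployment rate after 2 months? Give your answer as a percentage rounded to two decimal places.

With a fixed labor force, u_{t+1} = u_t + s·(1−u_t) − f·u_t = u_t·(1−s−f) + s.
Here 1−s−f = 0.526 and s = 0.033.
u_1 = 0.012000 × 0.526 + 0.033 = 0.039312.
u_2 = 0.039312 × 0.526 + 0.033 = 0.053678.

Unemployment rate after two months ≈ 5.37%.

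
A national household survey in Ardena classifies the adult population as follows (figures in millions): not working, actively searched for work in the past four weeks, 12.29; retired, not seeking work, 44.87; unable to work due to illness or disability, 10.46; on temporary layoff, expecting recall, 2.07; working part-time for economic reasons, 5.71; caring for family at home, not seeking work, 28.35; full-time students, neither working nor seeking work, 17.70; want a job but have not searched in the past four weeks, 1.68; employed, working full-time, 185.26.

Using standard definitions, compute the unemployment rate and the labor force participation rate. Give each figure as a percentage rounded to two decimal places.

Employed = 5.71 + 185.26 = 190.97 million (anyone who worked, including part-time for economic reasons, counts as employed).
Unemployed = 12.29 + 2.07 = 14.36 million (jobless and actively searching, or on temporary layoff).
Labor force = 190.97 + 14.36 = 205.33 million.
Not in labor force = 44.87 + 10.46 + 28.35 + 17.70 + 1.68 = 103.06 million (those not working and not actively searching are outside the labor force — including those who want a job but have given up searching).
Civilian working-age population = 205.33 + 103.06 = 308.39 million.
Unemployment rate = 14.36 / 205.33 = 6.99%.
Labor force participation rate = 205.33 / 308.39 = 66.58%.

Unemployment rate ≈ 6.99%; labor force participation rate ≈ 66.58%.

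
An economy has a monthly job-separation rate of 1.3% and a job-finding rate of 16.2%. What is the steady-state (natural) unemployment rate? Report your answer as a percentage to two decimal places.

Steady-state unemployment rate ≈ 7.43%.

At steady state the flows balance: s·E = f·U, so U/(E+U) = s/(s+f).
u* = 1.3 / (1.3 + 16.2) = 1.3 / 17.50 = 7.43%.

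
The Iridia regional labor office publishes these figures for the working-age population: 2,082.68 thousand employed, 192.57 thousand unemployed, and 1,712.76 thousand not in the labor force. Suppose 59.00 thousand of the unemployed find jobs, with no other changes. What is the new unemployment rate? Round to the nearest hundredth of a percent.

Initially, labor force = 2,082.68 + 192.57 = 2,275.25 thousand, so u = 192.57/2,275.25 = 8.46%.
After the change, unemployed falls and employed rises by 59.00; labor force unchanged → E = 2,141.68, U = 133.57, labor force = 2,275.25 thousand.
New unemployment rate = 133.57 / 2,275.25 = 5.87%.

New unemployment rate ≈ 5.87%.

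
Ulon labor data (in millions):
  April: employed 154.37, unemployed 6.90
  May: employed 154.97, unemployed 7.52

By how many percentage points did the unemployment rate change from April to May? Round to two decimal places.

April: labor force = 154.37 + 6.90 = 161.27; u = 6.90/161.27 = 4.28%.
May: labor force = 154.97 + 7.52 = 162.49; u = 7.52/162.49 = 4.63%.
Change = 4.63% − 4.28% = +0.35 pp.

The unemployment rate changed by +0.35 percentage points.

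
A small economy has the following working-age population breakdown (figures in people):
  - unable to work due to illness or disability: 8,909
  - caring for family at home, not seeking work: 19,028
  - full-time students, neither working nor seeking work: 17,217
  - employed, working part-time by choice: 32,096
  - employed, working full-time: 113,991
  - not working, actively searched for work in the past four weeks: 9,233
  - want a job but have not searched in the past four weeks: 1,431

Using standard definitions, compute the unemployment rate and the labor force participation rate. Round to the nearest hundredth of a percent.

Employed = 32,096 + 113,991 = 146,087.
Unemployed = 9,233.
Labor force = 146,087 + 9,233 = 155,320.
Not in labor force = 8,909 + 19,028 + 17,217 + 1,431 = 46,585 (those not working and not actively searching are outside the labor force — including those who want a job but have given up searching).
Civilian working-age population = 155,320 + 46,585 = 201,905.
Unemployment rate = 9,233 / 155,320 = 5.94%.
Labor force participation rate = 155,320 / 201,905 = 76.93%.

Unemployment rate ≈ 5.94%; labor force participation rate ≈ 76.93%.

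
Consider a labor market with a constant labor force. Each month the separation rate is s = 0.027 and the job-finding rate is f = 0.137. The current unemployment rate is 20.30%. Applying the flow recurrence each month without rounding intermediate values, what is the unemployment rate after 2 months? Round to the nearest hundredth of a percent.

Unemployment rate after two months ≈ 19.14%.

With a fixed labor force, u_{t+1} = u_t + s·(1−u_t) − f·u_t = u_t·(1−s−f) + s.
Here 1−s−f = 0.836 and s = 0.027.
u_1 = 0.203000 × 0.836 + 0.027 = 0.196708.
u_2 = 0.196708 × 0.836 + 0.027 = 0.191448.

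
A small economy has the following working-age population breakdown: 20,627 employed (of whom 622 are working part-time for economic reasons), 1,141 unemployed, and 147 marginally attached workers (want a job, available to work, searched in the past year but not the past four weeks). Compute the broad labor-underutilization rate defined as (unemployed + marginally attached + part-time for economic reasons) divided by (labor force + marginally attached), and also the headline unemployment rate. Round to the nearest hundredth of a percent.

Broad underutilization rate ≈ 8.72%; headline unemployment rate ≈ 5.24%.

Labor force = 20,627 + 1,141 = 21,768.
Numerator = 1,141 + 147 + 622 = 1,910.
Denominator = 21,768 + 147 = 21,915.
Broad rate = 1,910 / 21,915 = 8.72%.
Headline unemployment rate = 1,141 / 21,768 = 5.24%.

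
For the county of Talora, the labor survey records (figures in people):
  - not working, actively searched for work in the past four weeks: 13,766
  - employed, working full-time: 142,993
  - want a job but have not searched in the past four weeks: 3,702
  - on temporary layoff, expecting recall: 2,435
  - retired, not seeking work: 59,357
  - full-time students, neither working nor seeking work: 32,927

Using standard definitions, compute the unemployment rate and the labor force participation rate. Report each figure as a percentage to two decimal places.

Employed = 142,993.
Unemployed = 13,766 + 2,435 = 16,201 (jobless and actively searching, or on temporary layoff).
Labor force = 142,993 + 16,201 = 159,194.
Not in labor force = 3,702 + 59,357 + 32,927 = 95,986 (those not working and not actively searching are outside the labor force — including those who want a job but have given up searching).
Civilian working-age population = 159,194 + 95,986 = 255,180.
Unemployment rate = 16,201 / 159,194 = 10.18%.
Labor force participation rate = 159,194 / 255,180 = 62.38%.

Unemployment rate ≈ 10.18%; labor force participation rate ≈ 62.38%.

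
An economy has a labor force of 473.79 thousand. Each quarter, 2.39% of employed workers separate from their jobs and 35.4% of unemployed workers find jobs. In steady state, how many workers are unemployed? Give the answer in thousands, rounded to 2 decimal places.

Steady-state unemployment rate u* = s/(s+f) = 2.39/(2.39+35.4) = 0.063244.
Unemployed = u* × labor force = 0.063244 × 473.79 ≈ 29.96 thousand.

About 29.96 thousand are unemployed in steady state.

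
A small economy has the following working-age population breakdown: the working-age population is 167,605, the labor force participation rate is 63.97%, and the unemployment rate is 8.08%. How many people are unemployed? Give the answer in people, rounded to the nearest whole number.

About 8,663 are unemployed.

Labor force = 0.6397 × 167,605 = 107,217.
Unemployed = 0.0808 × 107,217 ≈ 8,663.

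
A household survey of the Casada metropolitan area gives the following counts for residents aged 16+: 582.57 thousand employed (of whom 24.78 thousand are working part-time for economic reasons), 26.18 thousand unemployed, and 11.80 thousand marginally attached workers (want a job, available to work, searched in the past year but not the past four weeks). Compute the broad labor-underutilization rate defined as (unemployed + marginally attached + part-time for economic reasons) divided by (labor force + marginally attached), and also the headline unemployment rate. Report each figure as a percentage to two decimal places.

Broad underutilization rate ≈ 10.11%; headline unemployment rate ≈ 4.30%.

Labor force = 582.57 + 26.18 = 608.75 thousand.
Numerator = 26.18 + 11.80 + 24.78 = 62.76 thousand.
Denominator = 608.75 + 11.80 = 620.55 thousand.
Broad rate = 62.76 / 620.55 = 10.11%.
Headline unemployment rate = 26.18 / 608.75 = 4.30%.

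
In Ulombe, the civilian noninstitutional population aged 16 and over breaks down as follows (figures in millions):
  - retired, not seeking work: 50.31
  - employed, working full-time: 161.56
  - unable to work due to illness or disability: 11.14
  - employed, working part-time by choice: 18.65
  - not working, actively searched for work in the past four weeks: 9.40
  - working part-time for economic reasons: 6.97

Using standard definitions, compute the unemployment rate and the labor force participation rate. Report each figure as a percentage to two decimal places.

Employed = 161.56 + 18.65 + 6.97 = 187.18 million (anyone who worked, including part-time for economic reasons, counts as employed).
Unemployed = 9.40 million.
Labor force = 187.18 + 9.40 = 196.58 million.
Not in labor force = 50.31 + 11.14 = 61.45 million (those not working and not actively searching are outside the labor force).
Civilian working-age population = 196.58 + 61.45 = 258.03 million.
Unemployment rate = 9.40 / 196.58 = 4.78%.
Labor force participation rate = 196.58 / 258.03 = 76.18%.

Unemployment rate ≈ 4.78%; labor force participation rate ≈ 76.18%.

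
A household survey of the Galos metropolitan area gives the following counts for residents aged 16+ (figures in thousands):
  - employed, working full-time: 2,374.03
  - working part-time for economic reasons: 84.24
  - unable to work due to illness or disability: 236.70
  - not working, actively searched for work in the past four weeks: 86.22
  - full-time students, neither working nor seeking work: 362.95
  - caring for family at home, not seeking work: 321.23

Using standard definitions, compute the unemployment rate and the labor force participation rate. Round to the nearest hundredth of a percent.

Employed = 2,374.03 + 84.24 = 2,458.27 thousand (anyone who worked, including part-time for economic reasons, counts as employed).
Unemployed = 86.22 thousand.
Labor force = 2,458.27 + 86.22 = 2,544.49 thousand.
Not in labor force = 236.70 + 362.95 + 321.23 = 920.88 thousand (those not working and not actively searching are outside the labor force).
Civilian working-age population = 2,544.49 + 920.88 = 3,465.37 thousand.
Unemployment rate = 86.22 / 2,544.49 = 3.39%.
Labor force participation rate = 2,544.49 / 3,465.37 = 73.43%.

Unemployment rate ≈ 3.39%; labor force participation rate ≈ 73.43%.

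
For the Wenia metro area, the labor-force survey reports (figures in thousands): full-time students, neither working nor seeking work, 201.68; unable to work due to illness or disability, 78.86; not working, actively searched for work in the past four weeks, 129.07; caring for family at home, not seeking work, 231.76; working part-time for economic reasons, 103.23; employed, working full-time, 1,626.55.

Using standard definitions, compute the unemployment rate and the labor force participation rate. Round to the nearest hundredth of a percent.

Unemployment rate ≈ 6.94%; labor force participation rate ≈ 78.39%.

Employed = 103.23 + 1,626.55 = 1,729.78 thousand (anyone who worked, including part-time for economic reasons, counts as employed).
Unemployed = 129.07 thousand.
Labor force = 1,729.78 + 129.07 = 1,858.85 thousand.
Not in labor force = 201.68 + 78.86 + 231.76 = 512.30 thousand (those not working and not actively searching are outside the labor force).
Civilian working-age population = 1,858.85 + 512.30 = 2,371.15 thousand.
Unemployment rate = 129.07 / 1,858.85 = 6.94%.
Labor force participation rate = 1,858.85 / 2,371.15 = 78.39%.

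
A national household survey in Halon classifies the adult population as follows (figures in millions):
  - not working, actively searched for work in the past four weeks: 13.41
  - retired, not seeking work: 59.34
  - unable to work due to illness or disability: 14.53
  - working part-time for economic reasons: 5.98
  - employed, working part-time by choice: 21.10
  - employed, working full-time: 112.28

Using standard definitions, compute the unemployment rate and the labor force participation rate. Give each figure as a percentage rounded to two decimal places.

Unemployment rate ≈ 8.78%; labor force participation rate ≈ 67.41%.

Employed = 5.98 + 21.10 + 112.28 = 139.36 million (anyone who worked, including part-time for economic reasons, counts as employed).
Unemployed = 13.41 million.
Labor force = 139.36 + 13.41 = 152.77 million.
Not in labor force = 59.34 + 14.53 = 73.87 million (those not working and not actively searching are outside the labor force).
Civilian working-age population = 152.77 + 73.87 = 226.64 million.
Unemployment rate = 13.41 / 152.77 = 8.78%.
Labor force participation rate = 152.77 / 226.64 = 67.41%.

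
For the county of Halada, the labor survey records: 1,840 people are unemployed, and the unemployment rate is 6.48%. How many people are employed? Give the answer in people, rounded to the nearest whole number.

About 26,555 are employed.

Labor force = U / u = 1,840 / 0.0648 ≈ 28,395.
Employed = labor force − unemployed = 28,395 − 1,840 = 26,555.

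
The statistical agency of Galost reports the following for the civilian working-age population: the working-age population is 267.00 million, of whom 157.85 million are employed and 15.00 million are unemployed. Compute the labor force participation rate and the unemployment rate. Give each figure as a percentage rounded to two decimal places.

Labor force participation rate ≈ 64.74%; unemployment rate ≈ 8.68%.

Labor force = employed + unemployed = 157.85 + 15.00 = 172.85 million.
Unemployment rate = 15.00 / 172.85 = 8.68%.
Labor force participation rate = 172.85 / 267.00 = 64.74%.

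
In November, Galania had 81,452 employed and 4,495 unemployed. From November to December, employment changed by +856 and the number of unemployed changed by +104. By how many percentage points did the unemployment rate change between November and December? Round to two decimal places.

The unemployment rate changed by +0.06 percentage points.

November: labor force = 81,452 + 4,495 = 85,947; u = 4,495/85,947 = 5.23%.
December: labor force = 82,308 + 4,599 = 86,907; u = 4,599/86,907 = 5.29%.
Change = 5.29% − 5.23% = +0.06 pp.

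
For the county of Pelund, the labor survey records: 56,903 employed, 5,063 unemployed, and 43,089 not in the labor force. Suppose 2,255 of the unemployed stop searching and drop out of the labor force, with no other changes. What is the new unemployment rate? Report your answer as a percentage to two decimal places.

Initially, labor force = 56,903 + 5,063 = 61,966, so u = 5,063/61,966 = 8.17%.
After the change, unemployed and labor force both fall by 2,255 → E = 56,903, U = 2,808, labor force = 59,711.
New unemployment rate = 2,808 / 59,711 = 4.70%.

New unemployment rate ≈ 4.70%.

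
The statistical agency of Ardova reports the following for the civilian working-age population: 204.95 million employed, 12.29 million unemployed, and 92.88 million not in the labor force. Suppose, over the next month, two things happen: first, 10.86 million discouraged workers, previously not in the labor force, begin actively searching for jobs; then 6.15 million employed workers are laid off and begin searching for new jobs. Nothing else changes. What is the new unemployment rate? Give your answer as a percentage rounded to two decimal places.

New unemployment rate ≈ 12.85%.

Initially, labor force = 204.95 + 12.29 = 217.24 million, so u = 12.29/217.24 = 5.66%.
After the first change, unemployed and labor force both rise by 10.86 → E = 204.95, U = 23.15, labor force = 228.10 million.
After the second change, employed falls and unemployed rises by 6.15; labor force unchanged → E = 198.80, U = 29.30, labor force = 228.10 million.
New unemployment rate = 29.30 / 228.10 = 12.85%.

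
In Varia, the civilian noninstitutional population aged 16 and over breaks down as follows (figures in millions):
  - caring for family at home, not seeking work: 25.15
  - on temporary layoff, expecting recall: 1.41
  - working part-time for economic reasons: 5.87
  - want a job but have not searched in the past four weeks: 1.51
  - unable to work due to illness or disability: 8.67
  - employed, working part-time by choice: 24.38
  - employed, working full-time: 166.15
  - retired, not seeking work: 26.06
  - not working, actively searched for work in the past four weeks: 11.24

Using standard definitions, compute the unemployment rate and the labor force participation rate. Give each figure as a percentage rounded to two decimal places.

Unemployment rate ≈ 6.05%; labor force participation rate ≈ 77.30%.

Employed = 5.87 + 24.38 + 166.15 = 196.40 million (anyone who worked, including part-time for economic reasons, counts as employed).
Unemployed = 1.41 + 11.24 = 12.65 million (jobless and actively searching, or on temporary layoff).
Labor force = 196.40 + 12.65 = 209.05 million.
Not in labor force = 25.15 + 1.51 + 8.67 + 26.06 = 61.39 million (those not working and not actively searching are outside the labor force — including those who want a job but have given up searching).
Civilian working-age population = 209.05 + 61.39 = 270.44 million.
Unemployment rate = 12.65 / 209.05 = 6.05%.
Labor force participation rate = 209.05 / 270.44 = 77.30%.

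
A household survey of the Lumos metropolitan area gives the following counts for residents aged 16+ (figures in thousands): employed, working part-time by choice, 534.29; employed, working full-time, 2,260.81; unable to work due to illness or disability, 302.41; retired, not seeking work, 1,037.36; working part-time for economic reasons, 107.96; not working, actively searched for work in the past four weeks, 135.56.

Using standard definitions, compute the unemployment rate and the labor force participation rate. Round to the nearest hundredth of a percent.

Employed = 534.29 + 2,260.81 + 107.96 = 2,903.06 thousand (anyone who worked, including part-time for economic reasons, counts as employed).
Unemployed = 135.56 thousand.
Labor force = 2,903.06 + 135.56 = 3,038.62 thousand.
Not in labor force = 302.41 + 1,037.36 = 1,339.77 thousand (those not working and not actively searching are outside the labor force).
Civilian working-age population = 3,038.62 + 1,339.77 = 4,378.39 thousand.
Unemployment rate = 135.56 / 3,038.62 = 4.46%.
Labor force participation rate = 3,038.62 / 4,378.39 = 69.40%.

Unemployment rate ≈ 4.46%; labor force participation rate ≈ 69.40%.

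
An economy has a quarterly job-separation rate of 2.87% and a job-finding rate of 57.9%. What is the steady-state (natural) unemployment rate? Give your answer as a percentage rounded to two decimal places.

Steady-state unemployment rate ≈ 4.72%.

At steady state the flows balance: s·E = f·U, so U/(E+U) = s/(s+f).
u* = 2.87 / (2.87 + 57.9) = 2.87 / 60.77 = 4.72%.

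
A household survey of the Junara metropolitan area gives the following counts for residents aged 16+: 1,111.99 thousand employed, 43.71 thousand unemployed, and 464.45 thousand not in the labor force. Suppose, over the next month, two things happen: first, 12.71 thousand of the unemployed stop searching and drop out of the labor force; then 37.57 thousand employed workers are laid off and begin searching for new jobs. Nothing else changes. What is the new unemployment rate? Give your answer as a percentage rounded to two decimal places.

Initially, labor force = 1,111.99 + 43.71 = 1,155.70 thousand, so u = 43.71/1,155.70 = 3.78%.
After the first change, unemployed and labor force both fall by 12.71 → E = 1,111.99, U = 31.00, labor force = 1,142.99 thousand.
After the second change, employed falls and unemployed rises by 37.57; labor force unchanged → E = 1,074.42, U = 68.57, labor force = 1,142.99 thousand.
New unemployment rate = 68.57 / 1,142.99 = 6.00%.

New unemployment rate ≈ 6.00%.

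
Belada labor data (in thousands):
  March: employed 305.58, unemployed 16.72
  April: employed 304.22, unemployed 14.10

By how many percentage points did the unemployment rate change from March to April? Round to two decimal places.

March: labor force = 305.58 + 16.72 = 322.30; u = 16.72/322.30 = 5.19%.
April: labor force = 304.22 + 14.10 = 318.32; u = 14.10/318.32 = 4.43%.
Change = 4.43% − 5.19% = −0.76 pp.

The unemployment rate changed by −0.76 percentage points.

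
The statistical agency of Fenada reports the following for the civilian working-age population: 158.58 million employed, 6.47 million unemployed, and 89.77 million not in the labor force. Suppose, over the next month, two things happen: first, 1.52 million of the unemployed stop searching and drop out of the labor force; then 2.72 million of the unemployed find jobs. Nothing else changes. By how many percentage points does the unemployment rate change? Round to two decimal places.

Initially, labor force = 158.58 + 6.47 = 165.05 million, so u = 6.47/165.05 = 3.92%.
After the first change, unemployed and labor force both fall by 1.52 → E = 158.58, U = 4.95, labor force = 163.53 million.
After the second change, unemployed falls and employed rises by 2.72; labor force unchanged → E = 161.30, U = 2.23, labor force = 163.53 million.
New unemployment rate = 2.23 / 163.53 = 1.36%.
Change = 1.36% − 3.92% = −2.56 percentage points.

The unemployment rate changes by −2.56 percentage points.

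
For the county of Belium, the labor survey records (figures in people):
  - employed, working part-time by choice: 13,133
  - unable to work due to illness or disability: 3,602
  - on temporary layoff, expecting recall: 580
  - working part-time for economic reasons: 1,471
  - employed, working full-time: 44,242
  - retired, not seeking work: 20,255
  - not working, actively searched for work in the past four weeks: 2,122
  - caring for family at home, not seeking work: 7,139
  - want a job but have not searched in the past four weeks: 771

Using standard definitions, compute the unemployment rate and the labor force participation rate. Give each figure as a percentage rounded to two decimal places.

Unemployment rate ≈ 4.39%; labor force participation rate ≈ 65.96%.

Employed = 13,133 + 1,471 + 44,242 = 58,846 (anyone who worked, including part-time for economic reasons, counts as employed).
Unemployed = 580 + 2,122 = 2,702 (jobless and actively searching, or on temporary layoff).
Labor force = 58,846 + 2,702 = 61,548.
Not in labor force = 3,602 + 20,255 + 7,139 + 771 = 31,767 (those not working and not actively searching are outside the labor force — including those who want a job but have given up searching).
Civilian working-age population = 61,548 + 31,767 = 93,315.
Unemployment rate = 2,702 / 61,548 = 4.39%.
Labor force participation rate = 61,548 / 93,315 = 65.96%.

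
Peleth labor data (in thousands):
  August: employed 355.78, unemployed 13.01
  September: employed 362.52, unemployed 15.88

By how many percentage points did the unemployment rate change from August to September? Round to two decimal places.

August: labor force = 355.78 + 13.01 = 368.79; u = 13.01/368.79 = 3.53%.
September: labor force = 362.52 + 15.88 = 378.40; u = 15.88/378.40 = 4.20%.
Change = 4.20% − 3.53% = +0.67 pp.

The unemployment rate changed by +0.67 percentage points.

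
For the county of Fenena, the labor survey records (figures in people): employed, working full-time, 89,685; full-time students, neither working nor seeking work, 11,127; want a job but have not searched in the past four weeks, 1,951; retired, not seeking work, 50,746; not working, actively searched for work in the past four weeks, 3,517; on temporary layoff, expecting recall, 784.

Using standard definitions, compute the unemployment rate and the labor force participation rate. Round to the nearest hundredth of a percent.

Employed = 89,685.
Unemployed = 3,517 + 784 = 4,301 (jobless and actively searching, or on temporary layoff).
Labor force = 89,685 + 4,301 = 93,986.
Not in labor force = 11,127 + 1,951 + 50,746 = 63,824 (those not working and not actively searching are outside the labor force — including those who want a job but have given up searching).
Civilian working-age population = 93,986 + 63,824 = 157,810.
Unemployment rate = 4,301 / 93,986 = 4.58%.
Labor force participation rate = 93,986 / 157,810 = 59.56%.

Unemployment rate ≈ 4.58%; labor force participation rate ≈ 59.56%.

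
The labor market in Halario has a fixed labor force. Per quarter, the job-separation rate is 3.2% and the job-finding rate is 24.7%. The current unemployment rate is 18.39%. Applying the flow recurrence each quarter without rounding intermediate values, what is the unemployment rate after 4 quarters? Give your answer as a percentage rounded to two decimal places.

Unemployment rate after four quarters ≈ 13.34%.

With a fixed labor force, u_{t+1} = u_t + s·(1−u_t) − f·u_t = u_t·(1−s−f) + s.
Here 1−s−f = 0.721 and s = 0.032.
u_1 = 0.183900 × 0.721 + 0.032 = 0.164592.
u_2 = 0.164592 × 0.721 + 0.032 = 0.150671.
u_3 = 0.150671 × 0.721 + 0.032 = 0.140634.
u_4 = 0.140634 × 0.721 + 0.032 = 0.133397.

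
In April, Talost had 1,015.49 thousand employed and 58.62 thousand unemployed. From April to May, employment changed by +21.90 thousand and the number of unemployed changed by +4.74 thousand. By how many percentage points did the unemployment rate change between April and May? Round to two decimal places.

The unemployment rate changed by +0.30 percentage points.

April: labor force = 1,015.49 + 58.62 = 1,074.11; u = 58.62/1,074.11 = 5.46%.
May: labor force = 1,037.39 + 63.36 = 1,100.75; u = 63.36/1,100.75 = 5.76%.
Change = 5.76% − 5.46% = +0.30 pp.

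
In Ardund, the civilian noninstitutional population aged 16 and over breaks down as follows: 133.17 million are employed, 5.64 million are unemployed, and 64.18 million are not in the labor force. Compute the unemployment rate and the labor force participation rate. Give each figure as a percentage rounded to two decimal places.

Labor force = employed + unemployed = 133.17 + 5.64 = 138.81 million.
Working-age population = 138.81 + 64.18 = 202.99 million.
Unemployment rate = 5.64 / 138.81 = 4.06%.
Labor force participation rate = 138.81 / 202.99 = 68.38%.

Unemployment rate ≈ 4.06%; labor force participation rate ≈ 68.38%.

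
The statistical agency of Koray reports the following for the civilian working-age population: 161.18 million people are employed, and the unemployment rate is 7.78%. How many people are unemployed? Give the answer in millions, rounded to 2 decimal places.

About 13.60 million are unemployed.

Let U be the number unemployed. The labor force is E + U, and U/(E+U) = 0.0778.
So U = 0.0778 × 161.18 / (1 − 0.0778) = 12.5398 / 0.9222 ≈ 13.60 million.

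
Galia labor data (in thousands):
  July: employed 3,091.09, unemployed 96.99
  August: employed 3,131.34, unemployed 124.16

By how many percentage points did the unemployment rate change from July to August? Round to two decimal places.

The unemployment rate changed by +0.77 percentage points.

July: labor force = 3,091.09 + 96.99 = 3,188.08; u = 96.99/3,188.08 = 3.04%.
August: labor force = 3,131.34 + 124.16 = 3,255.50; u = 124.16/3,255.50 = 3.81%.
Change = 3.81% − 3.04% = +0.77 pp.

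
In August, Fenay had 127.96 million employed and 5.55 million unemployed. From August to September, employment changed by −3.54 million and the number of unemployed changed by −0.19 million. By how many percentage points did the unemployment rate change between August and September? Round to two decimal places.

The unemployment rate changed by −0.03 percentage points.

August: labor force = 127.96 + 5.55 = 133.51; u = 5.55/133.51 = 4.16%.
September: labor force = 124.42 + 5.36 = 129.78; u = 5.36/129.78 = 4.13%.
Change = 4.13% − 4.16% = −0.03 pp.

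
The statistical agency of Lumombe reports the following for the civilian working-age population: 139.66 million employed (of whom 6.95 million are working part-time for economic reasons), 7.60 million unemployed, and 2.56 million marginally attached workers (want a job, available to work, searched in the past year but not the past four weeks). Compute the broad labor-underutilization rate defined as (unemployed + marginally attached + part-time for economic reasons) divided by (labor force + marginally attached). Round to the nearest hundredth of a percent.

Broad underutilization rate ≈ 11.42%.

Labor force = 139.66 + 7.60 = 147.26 million.
Numerator = 7.60 + 2.56 + 6.95 = 17.11 million.
Denominator = 147.26 + 2.56 = 149.82 million.
Broad rate = 17.11 / 149.82 = 11.42%.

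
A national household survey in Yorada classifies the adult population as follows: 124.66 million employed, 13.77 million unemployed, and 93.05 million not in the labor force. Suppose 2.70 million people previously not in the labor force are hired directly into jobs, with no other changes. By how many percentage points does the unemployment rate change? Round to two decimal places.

Initially, labor force = 124.66 + 13.77 = 138.43 million, so u = 13.77/138.43 = 9.95%.
After the change, employed and labor force both rise by 2.70; unemployed unchanged → E = 127.36, U = 13.77, labor force = 141.13 million.
New unemployment rate = 13.77 / 141.13 = 9.76%.
Change = 9.76% − 9.95% = −0.19 percentage points.

The unemployment rate changes by −0.19 percentage points.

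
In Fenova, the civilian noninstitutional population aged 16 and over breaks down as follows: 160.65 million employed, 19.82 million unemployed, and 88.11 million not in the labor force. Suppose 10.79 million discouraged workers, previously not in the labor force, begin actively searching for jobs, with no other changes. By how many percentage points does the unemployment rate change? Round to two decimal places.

Initially, labor force = 160.65 + 19.82 = 180.47 million, so u = 19.82/180.47 = 10.98%.
After the change, unemployed and labor force both rise by 10.79 → E = 160.65, U = 30.61, labor force = 191.26 million.
New unemployment rate = 30.61 / 191.26 = 16.00%.
Change = 16.00% − 10.98% = +5.02 percentage points.

The unemployment rate changes by +5.02 percentage points.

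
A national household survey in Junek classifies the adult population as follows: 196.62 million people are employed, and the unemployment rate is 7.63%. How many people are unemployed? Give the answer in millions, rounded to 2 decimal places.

Let U be the number unemployed. The labor force is E + U, and U/(E+U) = 0.0763.
So U = 0.0763 × 196.62 / (1 − 0.0763) = 15.0021 / 0.9237 ≈ 16.24 million.

About 16.24 million are unemployed.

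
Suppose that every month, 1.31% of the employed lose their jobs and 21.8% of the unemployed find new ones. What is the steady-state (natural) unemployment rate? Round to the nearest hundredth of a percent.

At steady state the flows balance: s·E = f·U, so U/(E+U) = s/(s+f).
u* = 1.31 / (1.31 + 21.8) = 1.31 / 23.11 = 5.67%.

Steady-state unemployment rate ≈ 5.67%.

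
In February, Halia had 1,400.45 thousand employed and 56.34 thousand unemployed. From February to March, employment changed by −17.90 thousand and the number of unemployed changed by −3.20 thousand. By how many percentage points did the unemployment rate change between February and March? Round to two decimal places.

The unemployment rate changed by −0.17 percentage points.

February: labor force = 1,400.45 + 56.34 = 1,456.79; u = 56.34/1,456.79 = 3.87%.
March: labor force = 1,382.55 + 53.14 = 1,435.69; u = 53.14/1,435.69 = 3.70%.
Change = 3.70% − 3.87% = −0.17 pp.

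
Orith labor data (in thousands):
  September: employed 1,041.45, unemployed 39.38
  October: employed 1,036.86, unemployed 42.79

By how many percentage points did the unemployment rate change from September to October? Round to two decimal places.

September: labor force = 1,041.45 + 39.38 = 1,080.83; u = 39.38/1,080.83 = 3.64%.
October: labor force = 1,036.86 + 42.79 = 1,079.65; u = 42.79/1,079.65 = 3.96%.
Change = 3.96% − 3.64% = +0.32 pp.

The unemployment rate changed by +0.32 percentage points.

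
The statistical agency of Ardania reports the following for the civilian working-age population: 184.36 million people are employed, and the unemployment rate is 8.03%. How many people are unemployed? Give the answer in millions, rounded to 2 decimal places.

About 16.10 million are unemployed.

Let U be the number unemployed. The labor force is E + U, and U/(E+U) = 0.0803.
So U = 0.0803 × 184.36 / (1 − 0.0803) = 14.8041 / 0.9197 ≈ 16.10 million.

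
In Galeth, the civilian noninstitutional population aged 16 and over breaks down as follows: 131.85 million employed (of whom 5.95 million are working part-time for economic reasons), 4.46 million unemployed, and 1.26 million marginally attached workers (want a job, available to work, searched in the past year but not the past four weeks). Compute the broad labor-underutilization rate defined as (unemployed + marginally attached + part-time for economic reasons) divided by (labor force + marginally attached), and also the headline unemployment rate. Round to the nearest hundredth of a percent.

Labor force = 131.85 + 4.46 = 136.31 million.
Numerator = 4.46 + 1.26 + 5.95 = 11.67 million.
Denominator = 136.31 + 1.26 = 137.57 million.
Broad rate = 11.67 / 137.57 = 8.48%.
Headline unemployment rate = 4.46 / 136.31 = 3.27%.

Broad underutilization rate ≈ 8.48%; headline unemployment rate ≈ 3.27%.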